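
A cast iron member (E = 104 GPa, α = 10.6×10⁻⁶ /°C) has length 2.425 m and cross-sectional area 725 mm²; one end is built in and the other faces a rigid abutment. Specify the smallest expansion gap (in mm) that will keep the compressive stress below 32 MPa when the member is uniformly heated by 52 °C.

g ≈ 0.591 mm

Free expansion if unrestrained: δ_free = αΔT L = 10.6×10⁻⁶ × 52 × 2425 = 1.337 mm.
At the allowable stress the elastic shortening the wall may impose is σL/E = 32 × 2425 / (104×10³) = 0.7462 mm.
The gap must absorb the remainder: g_min = 1.337 − 0.7462 = 0.5905 mm.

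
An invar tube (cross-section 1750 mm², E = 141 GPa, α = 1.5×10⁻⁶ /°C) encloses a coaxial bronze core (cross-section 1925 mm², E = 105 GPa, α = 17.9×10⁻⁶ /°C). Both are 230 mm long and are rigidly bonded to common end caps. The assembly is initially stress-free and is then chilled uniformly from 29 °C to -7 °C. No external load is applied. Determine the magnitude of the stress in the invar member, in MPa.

σ ≈ 37.5 MPa (compressive)

Both members must finish at the same length. With the larger α, the bronze tends to over-contract; the plates restrain it, putting the bronze in tension and the invar in compression. With no external load the two internal forces are equal and opposite, magnitude P.
Compatibility of the two members (thermal + elastic change equal): (α₁ − α₂)ΔT = P·[1/(A₁E₁) + 1/(A₂E₂)].
|α₁ − α₂|·ΔT = 16.4×10⁻⁶ × 36 = 0.0005904.
1/(A₁E₁) + 1/(A₂E₂) = 1/(1750×141×10³) + 1/(1925×105×10³) = 9×10⁻⁹ N⁻¹.
P = 0.0005904 / 9×10⁻⁹ = 65600 N = 65.6 kN.
σ_{invar} = P/A₁ = 65600/1750 = 37.49 MPa, compressive.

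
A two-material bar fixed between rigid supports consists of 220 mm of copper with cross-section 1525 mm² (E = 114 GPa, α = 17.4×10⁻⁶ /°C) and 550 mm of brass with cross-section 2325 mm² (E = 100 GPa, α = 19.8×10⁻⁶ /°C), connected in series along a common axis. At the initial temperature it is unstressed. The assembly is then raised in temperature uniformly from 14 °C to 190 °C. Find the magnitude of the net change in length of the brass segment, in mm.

|ΔL| ≈ 0.229 mm

With the walls removed the bar would change length by δ_free = Σ αᵢΔT Lᵢ = 17.4×10⁻⁶×176×220 + 19.8×10⁻⁶×176×550 = 2.59 mm.
The walls prevent any net length change, so an axial force P (same in every segment) develops. Compatibility: P · Σ Lᵢ/(AᵢEᵢ) = δ_free.
Σ Lᵢ/(AᵢEᵢ) = 220/(1525×114×10³) + 550/(2325×100×10³) = 3.631×10⁻⁶ mm/N.
Hence P = δ_free / Σ(L/AE) = 2.59/3.631×10⁻⁶ = 713.4 kN (compressive).
For the brass segment, free thermal change = 19.8×10⁻⁶×176×550 = 1.917 mm and elastic change from P = 713400×550/(2325×100×10³) = 1.688 mm; these oppose, so the net change is 0.229 mm (segment lengthens).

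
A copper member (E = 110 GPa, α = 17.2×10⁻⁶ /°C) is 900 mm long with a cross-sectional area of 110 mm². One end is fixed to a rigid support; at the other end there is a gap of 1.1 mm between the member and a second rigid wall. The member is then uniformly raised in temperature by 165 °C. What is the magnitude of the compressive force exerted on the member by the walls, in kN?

P ≈ 19.6 kN

Free thermal elongation = αΔT L = 17.2×10⁻⁶ × 165 × 900 = 2.554 mm.
This exceeds the 1.1 mm gap, so the wall pushes back. The portion of expansion that must be recovered elastically is δ_free − gap = 2.554 − 1.1 = 1.454 mm.
That suppressed elongation corresponds to σ = E·Δ/L = 110×10³ × 1.454/900 = 177.7 MPa.
Force on the wall = σA = 177.7 × 110 mm² = 19.55 kN.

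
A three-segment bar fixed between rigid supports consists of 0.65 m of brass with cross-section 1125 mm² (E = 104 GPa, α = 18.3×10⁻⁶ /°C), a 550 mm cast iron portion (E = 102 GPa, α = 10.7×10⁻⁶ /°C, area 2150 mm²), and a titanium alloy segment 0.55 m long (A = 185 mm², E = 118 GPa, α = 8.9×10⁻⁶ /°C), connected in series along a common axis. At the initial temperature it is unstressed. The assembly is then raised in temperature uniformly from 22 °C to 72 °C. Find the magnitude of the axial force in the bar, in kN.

With the walls removed the bar would change length by δ_free = Σ αᵢΔT Lᵢ = 18.3×10⁻⁶×50×650 + 10.7×10⁻⁶×50×550 + 8.9×10⁻⁶×50×550 = 1.134 mm.
Since the ends are fixed, an axial force P builds up, equal in every segment, with P · Σ Lᵢ/(AᵢEᵢ) = δ_free.
Σ Lᵢ/(AᵢEᵢ) = 650/(1125×104×10³) + 550/(2150×102×10³) + 550/(185×118×10³) = 3.326×10⁻⁵ mm/N.
Hence P = δ_free / Σ(L/AE) = 1.134/3.326×10⁻⁵ = 34.09 kN (compressive).

P ≈ 34.1 kN (compressive)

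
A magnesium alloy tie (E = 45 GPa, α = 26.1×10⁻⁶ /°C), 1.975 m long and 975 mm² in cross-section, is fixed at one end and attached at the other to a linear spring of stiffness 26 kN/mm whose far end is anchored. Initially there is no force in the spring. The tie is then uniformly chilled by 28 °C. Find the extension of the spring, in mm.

δ ≈ 0.665 mm

Free thermal contraction: δ_free = αΔT L = 26.1×10⁻⁶ × 28 × 1975 = 1.443 mm.
Let P be the tensile force in the spring. The tie extends elastically by PL/(AE) and the spring stretches by P/k; together these equal δ_free.
P [ L/(AE) + 1/k ] = δ_free → P [ 1975/(975×45×10³) + 1/(26×10³) ] = 1.443.
P = 1.443 / 8.348×10⁻⁵ = 17290 N.
Spring extension = P/k = 17290/(26×10³) = 0.665 mm.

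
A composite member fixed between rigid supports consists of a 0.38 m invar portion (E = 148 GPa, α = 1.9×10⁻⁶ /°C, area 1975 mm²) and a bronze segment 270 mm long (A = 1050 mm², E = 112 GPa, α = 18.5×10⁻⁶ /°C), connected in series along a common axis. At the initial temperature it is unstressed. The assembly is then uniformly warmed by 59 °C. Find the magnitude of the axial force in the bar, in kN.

P ≈ 93.8 kN (compressive)

If the supports were absent, the total length change would be Σ αᵢΔT Lᵢ = 1.9×10⁻⁶×59×380 + 18.5×10⁻⁶×59×270 = 0.3373 mm.
Since the ends are fixed, an axial force P builds up, equal in every segment, with P · Σ Lᵢ/(AᵢEᵢ) = δ_free.
Σ Lᵢ/(AᵢEᵢ) = 380/(1975×148×10³) + 270/(1050×112×10³) = 3.596×10⁻⁶ mm/N.
So P = 0.3373 / 3.596×10⁻⁶ = 93.8 kN, compressive.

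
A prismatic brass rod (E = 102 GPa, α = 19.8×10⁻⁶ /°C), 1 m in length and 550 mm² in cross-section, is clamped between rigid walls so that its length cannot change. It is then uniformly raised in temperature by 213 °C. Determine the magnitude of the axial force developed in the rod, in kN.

The ends cannot move, so σ = EαΔT = 102×10³ × 19.8×10⁻⁶ × 213 = 430.2 MPa.
Axial force P = σA = 430.2 × 550 = 236600 N = 236.6 kN, compressive.

P ≈ 237 kN (compressive)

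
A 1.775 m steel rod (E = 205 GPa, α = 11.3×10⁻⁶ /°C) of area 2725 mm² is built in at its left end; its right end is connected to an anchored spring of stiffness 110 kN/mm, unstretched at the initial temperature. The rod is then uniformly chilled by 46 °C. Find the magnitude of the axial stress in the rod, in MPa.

σ ≈ 27.6 MPa (tensile)

If the spring were absent the rod would shorten by αΔT L = 11.3×10⁻⁶ × 46 × 1775 = 0.9226 mm.
Let P be the tensile force in the spring. The rod extends elastically by PL/(AE) and the spring stretches by P/k; together these equal δ_free.
So P = δ_free / [L/(AE) + 1/k] = 0.9226 / [ 1775/(2725×205×10³) + 1/(110×10³) ].
P = 0.9226 / 1.227×10⁻⁵ = 75210 N.
σ = P/A = 75210/2725 = 27.6 MPa.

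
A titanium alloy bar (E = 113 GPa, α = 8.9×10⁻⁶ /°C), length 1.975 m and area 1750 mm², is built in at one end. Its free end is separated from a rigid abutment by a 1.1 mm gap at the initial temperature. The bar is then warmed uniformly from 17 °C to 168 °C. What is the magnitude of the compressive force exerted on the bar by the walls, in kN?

Unrestrained expansion: δ_free = αΔT L = 8.9×10⁻⁶ × 151 × 1975 = 2.654 mm.
After closing the 1.1 mm clearance, 2.654 − 1.1 = 1.554 mm of expansion remains to be suppressed by the wall.
That suppressed elongation corresponds to σ = E·Δ/L = 113×10³ × 1.554/1975 = 88.92 MPa.
P = σA = 88.92 × 1750 = 155.6 kN.

P ≈ 156 kN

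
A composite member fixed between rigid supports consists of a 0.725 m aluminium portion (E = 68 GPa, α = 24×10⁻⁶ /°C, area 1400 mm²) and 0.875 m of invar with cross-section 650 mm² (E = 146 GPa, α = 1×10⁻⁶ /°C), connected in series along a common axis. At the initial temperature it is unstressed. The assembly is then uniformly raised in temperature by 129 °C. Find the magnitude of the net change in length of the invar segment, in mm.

|ΔL| ≈ 1.18 mm

Free thermal expansion of the whole bar: Σ αᵢΔT Lᵢ = 24×10⁻⁶×129×725 + 1×10⁻⁶×129×875 = 2.357 mm.
Since the ends are fixed, an axial force P builds up, equal in every segment, with P · Σ Lᵢ/(AᵢEᵢ) = δ_free.
The series flexibility is Σ Lᵢ/(AᵢEᵢ) = 725/(1400×68×10³) + 875/(650×146×10³) = 1.684×10⁻⁵ mm/N.
P = 2.357 / 1.684×10⁻⁵ = 140000 N = 140 kN, compressive.
For the invar segment, free thermal change = 1×10⁻⁶×129×875 = 0.1129 mm and elastic change from P = 140000×875/(650×146×10³) = 1.291 mm; these oppose, so the net change is 1.18 mm (segment shortens).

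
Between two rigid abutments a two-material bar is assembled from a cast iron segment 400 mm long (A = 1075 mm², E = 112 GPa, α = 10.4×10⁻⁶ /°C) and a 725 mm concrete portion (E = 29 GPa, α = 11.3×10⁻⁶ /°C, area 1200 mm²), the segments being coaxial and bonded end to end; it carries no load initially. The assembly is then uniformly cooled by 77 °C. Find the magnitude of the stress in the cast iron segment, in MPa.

If the supports were absent, the total length change would be Σ αᵢΔT Lᵢ = 10.4×10⁻⁶×77×400 + 11.3×10⁻⁶×77×725 = 0.9511 mm.
The rigid supports impose zero overall length change; the single axial force P common to all segments must satisfy P Σ Lᵢ/(AᵢEᵢ) = δ_free.
The series flexibility is Σ Lᵢ/(AᵢEᵢ) = 400/(1075×112×10³) + 725/(1200×29×10³) = 2.416×10⁻⁵ mm/N.
Hence P = δ_free / Σ(L/AE) = 0.9511/2.416×10⁻⁵ = 39.38 kN (tensile).
σ_{cast iron} = P / A = 39380 / 1075 = 36.63 MPa.

σ ≈ 36.6 MPa (tensile)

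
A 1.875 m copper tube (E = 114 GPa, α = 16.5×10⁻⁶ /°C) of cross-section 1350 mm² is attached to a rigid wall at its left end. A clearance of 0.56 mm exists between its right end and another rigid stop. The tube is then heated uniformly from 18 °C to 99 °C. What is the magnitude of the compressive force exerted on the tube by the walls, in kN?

Free thermal elongation = αΔT L = 16.5×10⁻⁶ × 81 × 1875 = 2.506 mm.
After closing the 0.56 mm clearance, 2.506 − 0.56 = 1.946 mm of expansion remains to be suppressed by the wall.
That suppressed elongation corresponds to σ = E·Δ/L = 114×10³ × 1.946/1875 = 118.3 MPa.
P = σA = 118.3 × 1350 = 159.7 kN.

P ≈ 160 kN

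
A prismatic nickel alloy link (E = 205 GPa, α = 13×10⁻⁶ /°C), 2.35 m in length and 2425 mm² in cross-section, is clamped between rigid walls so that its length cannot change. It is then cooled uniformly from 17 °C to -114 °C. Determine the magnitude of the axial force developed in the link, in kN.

P ≈ 847 kN (tensile)

With zero net strain, σ = E·αΔT = 205 GPa × 13×10⁻⁶ × 131 = 349.1 MPa.
Axial force P = σA = 349.1 × 2425 = 846600 N = 846.6 kN, tensile.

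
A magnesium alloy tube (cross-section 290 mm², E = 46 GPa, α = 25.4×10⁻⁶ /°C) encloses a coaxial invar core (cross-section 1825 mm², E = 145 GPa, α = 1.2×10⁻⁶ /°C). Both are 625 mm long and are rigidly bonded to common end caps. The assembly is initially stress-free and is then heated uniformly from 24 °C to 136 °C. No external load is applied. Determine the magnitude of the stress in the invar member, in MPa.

Equilibrium of a rigid end plate with no external load gives equal and opposite internal forces ±P in the two members. Since α_{magnesium alloy} > α_{invar}, heating drives the magnesium alloy into compression and the invar into tension.
Compatibility of the two members (thermal + elastic change equal): (α₁ − α₂)ΔT = P·[1/(A₁E₁) + 1/(A₂E₂)].
|α₁ − α₂|·ΔT = 24.2×10⁻⁶ × 112 = 0.00271.
1/(A₁E₁) + 1/(A₂E₂) = 1/(290×46×10³) + 1/(1825×145×10³) = 7.874×10⁻⁸ N⁻¹.
So P = 0.00271 / 7.874×10⁻⁸ = 34.42 kN.
σ_{invar} = P/A₂ = 34420/1825 = 18.86 MPa, tensile.

σ ≈ 18.9 MPa (tensile)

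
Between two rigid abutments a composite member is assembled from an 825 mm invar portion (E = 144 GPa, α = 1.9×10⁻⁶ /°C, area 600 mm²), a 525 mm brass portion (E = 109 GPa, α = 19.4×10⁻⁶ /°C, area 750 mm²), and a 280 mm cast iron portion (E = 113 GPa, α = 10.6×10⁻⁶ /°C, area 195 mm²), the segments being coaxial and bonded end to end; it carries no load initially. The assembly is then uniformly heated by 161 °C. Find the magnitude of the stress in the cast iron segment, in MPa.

With the walls removed the bar would change length by δ_free = Σ αᵢΔT Lᵢ = 1.9×10⁻⁶×161×825 + 19.4×10⁻⁶×161×525 + 10.6×10⁻⁶×161×280 = 2.37 mm.
The rigid supports impose zero overall length change; the single axial force P common to all segments must satisfy P Σ Lᵢ/(AᵢEᵢ) = δ_free.
The series flexibility is Σ Lᵢ/(AᵢEᵢ) = 825/(600×144×10³) + 525/(750×109×10³) + 280/(195×113×10³) = 2.868×10⁻⁵ mm/N.
P = 2.37 / 2.868×10⁻⁵ = 82640 N = 82.64 kN, compressive.
σ_{cast iron} = P / A = 82640 / 195 = 423.8 MPa.

σ ≈ 424 MPa (compressive)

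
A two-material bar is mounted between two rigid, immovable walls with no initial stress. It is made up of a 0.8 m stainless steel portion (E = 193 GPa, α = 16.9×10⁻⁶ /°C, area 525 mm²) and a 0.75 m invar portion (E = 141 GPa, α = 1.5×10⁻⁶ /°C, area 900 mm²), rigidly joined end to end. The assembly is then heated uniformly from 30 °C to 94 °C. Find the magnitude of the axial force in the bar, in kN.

With the walls removed the bar would change length by δ_free = Σ αᵢΔT Lᵢ = 16.9×10⁻⁶×64×800 + 1.5×10⁻⁶×64×750 = 0.9373 mm.
Since the ends are fixed, an axial force P builds up, equal in every segment, with P · Σ Lᵢ/(AᵢEᵢ) = δ_free.
Σ Lᵢ/(AᵢEᵢ) = 800/(525×193×10³) + 750/(900×141×10³) = 1.381×10⁻⁵ mm/N.
Hence P = δ_free / Σ(L/AE) = 0.9373/1.381×10⁻⁵ = 67.89 kN (compressive).

P ≈ 67.9 kN (compressive)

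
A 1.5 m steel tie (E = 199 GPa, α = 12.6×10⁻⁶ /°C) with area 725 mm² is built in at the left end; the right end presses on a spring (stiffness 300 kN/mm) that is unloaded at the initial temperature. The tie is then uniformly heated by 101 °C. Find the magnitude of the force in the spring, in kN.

If the spring were absent the tie would lengthen by αΔT L = 12.6×10⁻⁶ × 101 × 1500 = 1.909 mm.
Let P be the compressive force at the spring. The tie shortens elastically by PL/(AE) and the spring compresses by P/k; together these equal δ_free.
P [ L/(AE) + 1/k ] = δ_free → P [ 1500/(725×199×10³) + 1/(300×10³) ] = 1.909.
P = 1.909 / 1.373×10⁻⁵ = 139000 N.

P ≈ 139 kN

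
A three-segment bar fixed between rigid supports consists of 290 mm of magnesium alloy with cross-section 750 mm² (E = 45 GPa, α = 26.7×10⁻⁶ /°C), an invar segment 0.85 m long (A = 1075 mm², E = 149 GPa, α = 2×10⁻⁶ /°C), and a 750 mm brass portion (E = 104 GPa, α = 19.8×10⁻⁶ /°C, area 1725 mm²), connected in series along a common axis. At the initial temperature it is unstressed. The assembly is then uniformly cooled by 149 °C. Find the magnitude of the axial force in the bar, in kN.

With the walls removed the bar would change length by δ_free = Σ αᵢΔT Lᵢ = 26.7×10⁻⁶×149×290 + 2×10⁻⁶×149×850 + 19.8×10⁻⁶×149×750 = 3.62 mm.
Since the ends are fixed, an axial force P builds up, equal in every segment, with P · Σ Lᵢ/(AᵢEᵢ) = δ_free.
The series flexibility is Σ Lᵢ/(AᵢEᵢ) = 290/(750×45×10³) + 850/(1075×149×10³) + 750/(1725×104×10³) = 1.808×10⁻⁵ mm/N.
P = 3.62 / 1.808×10⁻⁵ = 200200 N = 200.2 kN, tensile.

P ≈ 200 kN (tensile)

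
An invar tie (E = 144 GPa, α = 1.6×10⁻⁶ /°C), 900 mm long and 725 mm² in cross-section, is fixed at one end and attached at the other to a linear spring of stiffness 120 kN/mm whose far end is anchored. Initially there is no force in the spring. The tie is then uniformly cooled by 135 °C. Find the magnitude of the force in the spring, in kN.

P ≈ 11.5 kN

The unrestrained thermal change is αΔT L = 1.6×10⁻⁶ × 135 × 900 = 0.1944 mm.
Let P be the tensile force in the spring. The tie extends elastically by PL/(AE) and the spring stretches by P/k; together these equal δ_free.
P [ L/(AE) + 1/k ] = δ_free → P [ 900/(725×144×10³) + 1/(120×10³) ] = 0.1944.
P = 0.1944 / 1.695×10⁻⁵ = 11470 N.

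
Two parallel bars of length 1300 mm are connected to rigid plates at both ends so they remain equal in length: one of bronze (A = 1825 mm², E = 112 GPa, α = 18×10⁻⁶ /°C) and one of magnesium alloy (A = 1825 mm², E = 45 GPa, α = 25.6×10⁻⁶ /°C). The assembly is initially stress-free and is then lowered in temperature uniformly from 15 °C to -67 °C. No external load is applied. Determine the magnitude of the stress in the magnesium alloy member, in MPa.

The magnesium alloy has the larger α, so on cooling it would change length more than the bronze if both were free. The rigid plates force a common final length, so the magnesium alloy is put into tension and the bronze into compression, with equal and opposite forces P (no external load).
Compatibility of the two members (thermal + elastic change equal): (α₁ − α₂)ΔT = P·[1/(A₁E₁) + 1/(A₂E₂)].
|α₁ − α₂|·ΔT = 7.6×10⁻⁶ × 82 = 0.0006232.
1/(A₁E₁) + 1/(A₂E₂) = 1/(1825×112×10³) + 1/(1825×45×10³) = 1.707×10⁻⁸ N⁻¹.
So P = 0.0006232 / 1.707×10⁻⁸ = 36.51 kN.
σ_{magnesium alloy} = P/A₂ = 36510/1825 = 20.01 MPa, tensile.

σ ≈ 20 MPa (tensile)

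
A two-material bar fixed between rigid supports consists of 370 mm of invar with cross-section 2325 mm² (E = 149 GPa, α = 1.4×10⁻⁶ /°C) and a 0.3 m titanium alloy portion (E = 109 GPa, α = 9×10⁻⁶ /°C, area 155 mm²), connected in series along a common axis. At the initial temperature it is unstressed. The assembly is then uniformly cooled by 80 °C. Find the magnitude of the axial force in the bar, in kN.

With the walls removed the bar would change length by δ_free = Σ αᵢΔT Lᵢ = 1.4×10⁻⁶×80×370 + 9×10⁻⁶×80×300 = 0.2574 mm.
The rigid supports impose zero overall length change; the single axial force P common to all segments must satisfy P Σ Lᵢ/(AᵢEᵢ) = δ_free.
Σ Lᵢ/(AᵢEᵢ) = 370/(2325×149×10³) + 300/(155×109×10³) = 1.882×10⁻⁵ mm/N.
P = 0.2574 / 1.882×10⁻⁵ = 13680 N = 13.68 kN, tensile.

P ≈ 13.7 kN (tensile)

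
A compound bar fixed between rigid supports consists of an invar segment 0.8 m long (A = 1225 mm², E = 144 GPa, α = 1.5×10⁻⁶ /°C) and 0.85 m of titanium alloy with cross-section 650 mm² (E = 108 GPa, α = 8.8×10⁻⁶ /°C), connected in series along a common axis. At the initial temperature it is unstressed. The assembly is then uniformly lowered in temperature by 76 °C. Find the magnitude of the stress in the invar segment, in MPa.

σ ≈ 32.4 MPa (tensile)

If the supports were absent, the total length change would be Σ αᵢΔT Lᵢ = 1.5×10⁻⁶×76×800 + 8.8×10⁻⁶×76×850 = 0.6597 mm.
The walls prevent any net length change, so an axial force P (same in every segment) develops. Compatibility: P · Σ Lᵢ/(AᵢEᵢ) = δ_free.
Σ Lᵢ/(AᵢEᵢ) = 800/(1225×144×10³) + 850/(650×108×10³) = 1.664×10⁻⁵ mm/N.
So P = 0.6597 / 1.664×10⁻⁵ = 39.64 kN, tensile.
σ_{invar} = P / A = 39640 / 1225 = 32.36 MPa.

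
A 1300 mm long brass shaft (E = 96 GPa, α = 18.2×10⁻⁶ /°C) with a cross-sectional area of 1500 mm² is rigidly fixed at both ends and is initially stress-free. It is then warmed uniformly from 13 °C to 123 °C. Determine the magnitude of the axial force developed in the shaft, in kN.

P ≈ 288 kN (compressive)

Full restraint means ε = 0, so the stress is σ = EαΔT = 96×10³ × 18.2×10⁻⁶ × 110 = 192.2 MPa.
Axial force P = σA = 192.2 × 1500 = 288300 N = 288.3 kN, compressive.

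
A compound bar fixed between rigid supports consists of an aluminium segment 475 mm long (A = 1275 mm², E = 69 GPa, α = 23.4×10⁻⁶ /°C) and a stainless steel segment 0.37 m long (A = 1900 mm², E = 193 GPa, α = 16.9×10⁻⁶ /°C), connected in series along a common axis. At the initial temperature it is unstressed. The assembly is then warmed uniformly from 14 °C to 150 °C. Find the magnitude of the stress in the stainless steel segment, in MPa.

Free thermal expansion of the whole bar: Σ αᵢΔT Lᵢ = 23.4×10⁻⁶×136×475 + 16.9×10⁻⁶×136×370 = 2.362 mm.
Since the ends are fixed, an axial force P builds up, equal in every segment, with P · Σ Lᵢ/(AᵢEᵢ) = δ_free.
The series flexibility is Σ Lᵢ/(AᵢEᵢ) = 475/(1275×69×10³) + 370/(1900×193×10³) = 6.408×10⁻⁶ mm/N.
P = 2.362 / 6.408×10⁻⁶ = 368600 N = 368.6 kN, compressive.
σ_{stainless steel} = P / A = 368600 / 1900 = 194 MPa.

σ ≈ 194 MPa (compressive)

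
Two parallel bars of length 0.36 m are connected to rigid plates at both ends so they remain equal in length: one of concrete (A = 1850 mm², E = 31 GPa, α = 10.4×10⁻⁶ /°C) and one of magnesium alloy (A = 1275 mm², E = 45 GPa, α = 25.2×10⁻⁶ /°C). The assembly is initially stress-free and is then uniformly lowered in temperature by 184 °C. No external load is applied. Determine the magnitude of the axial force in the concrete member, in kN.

Both members must finish at the same length. With the larger α, the magnesium alloy tends to over-contract; the plates restrain it, putting the magnesium alloy in tension and the concrete in compression. With no external load the two internal forces are equal and opposite, magnitude P.
Setting the final lengths equal and cancelling L: (α₁ − α₂)ΔT = P/(A₁E₁) + P/(A₂E₂).
|α₁ − α₂|·ΔT = 14.8×10⁻⁶ × 184 = 0.002723.
1/(A₁E₁) + 1/(A₂E₂) = 1/(1850×31×10³) + 1/(1275×45×10³) = 3.487×10⁻⁸ N⁻¹.
So P = 0.002723 / 3.487×10⁻⁸ = 78.1 kN.

P ≈ 78.1 kN (compressive in the concrete)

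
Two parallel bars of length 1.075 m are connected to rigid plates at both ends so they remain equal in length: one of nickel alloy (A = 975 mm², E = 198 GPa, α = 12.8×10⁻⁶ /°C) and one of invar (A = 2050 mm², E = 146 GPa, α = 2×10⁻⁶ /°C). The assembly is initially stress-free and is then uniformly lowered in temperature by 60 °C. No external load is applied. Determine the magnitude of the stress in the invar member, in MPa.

σ ≈ 37.1 MPa (compressive)

The nickel alloy has the larger α, so on cooling it would change length more than the invar if both were free. The rigid plates force a common final length, so the nickel alloy is put into tension and the invar into compression, with equal and opposite forces P (no external load).
Compatibility of the two members (thermal + elastic change equal): (α₁ − α₂)ΔT = P·[1/(A₁E₁) + 1/(A₂E₂)].
|α₁ − α₂|·ΔT = 10.8×10⁻⁶ × 60 = 0.000648.
1/(A₁E₁) + 1/(A₂E₂) = 1/(975×198×10³) + 1/(2050×146×10³) = 8.521×10⁻⁹ N⁻¹.
So P = 0.000648 / 8.521×10⁻⁹ = 76.05 kN.
σ_{invar} = P/A₂ = 76050/2050 = 37.1 MPa, compressive.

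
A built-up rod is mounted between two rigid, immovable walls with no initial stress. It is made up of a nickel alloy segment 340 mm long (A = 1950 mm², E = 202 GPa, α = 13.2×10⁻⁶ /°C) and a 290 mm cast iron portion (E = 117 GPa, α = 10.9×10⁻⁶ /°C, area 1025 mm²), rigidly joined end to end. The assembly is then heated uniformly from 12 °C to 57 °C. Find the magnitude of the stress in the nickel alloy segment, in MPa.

If the supports were absent, the total length change would be Σ αᵢΔT Lᵢ = 13.2×10⁻⁶×45×340 + 10.9×10⁻⁶×45×290 = 0.3442 mm.
The rigid supports impose zero overall length change; the single axial force P common to all segments must satisfy P Σ Lᵢ/(AᵢEᵢ) = δ_free.
The series flexibility is Σ Lᵢ/(AᵢEᵢ) = 340/(1950×202×10³) + 290/(1025×117×10³) = 3.281×10⁻⁶ mm/N.
So P = 0.3442 / 3.281×10⁻⁶ = 104.9 kN, compressive.
σ_{nickel alloy} = P / A = 104900 / 1950 = 53.79 MPa.

σ ≈ 53.8 MPa (compressive)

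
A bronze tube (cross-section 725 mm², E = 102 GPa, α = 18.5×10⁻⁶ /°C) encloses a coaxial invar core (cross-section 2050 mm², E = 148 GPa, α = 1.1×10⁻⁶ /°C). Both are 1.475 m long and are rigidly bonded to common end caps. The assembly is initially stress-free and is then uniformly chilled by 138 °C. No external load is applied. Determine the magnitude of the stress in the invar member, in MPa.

σ ≈ 69.6 MPa (compressive)

The bronze has the larger α, so on cooling it would change length more than the invar if both were free. The rigid plates force a common final length, so the bronze is put into tension and the invar into compression, with equal and opposite forces P (no external load).
Compatibility of the two members (thermal + elastic change equal): (α₁ − α₂)ΔT = P·[1/(A₁E₁) + 1/(A₂E₂)].
|α₁ − α₂|·ΔT = 17.4×10⁻⁶ × 138 = 0.002401.
1/(A₁E₁) + 1/(A₂E₂) = 1/(725×102×10³) + 1/(2050×148×10³) = 1.682×10⁻⁸ N⁻¹.
P = 0.002401 / 1.682×10⁻⁸ = 142800 N = 142.8 kN.
σ_{invar} = P/A₂ = 142800/2050 = 69.64 MPa, compressive.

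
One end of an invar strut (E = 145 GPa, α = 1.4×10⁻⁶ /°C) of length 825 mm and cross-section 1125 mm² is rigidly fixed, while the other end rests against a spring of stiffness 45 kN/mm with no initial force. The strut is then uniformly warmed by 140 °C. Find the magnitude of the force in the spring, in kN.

P ≈ 5.93 kN

If the spring were absent the strut would lengthen by αΔT L = 1.4×10⁻⁶ × 140 × 825 = 0.1617 mm.
Let P be the compressive force at the spring. The strut shortens elastically by PL/(AE) and the spring compresses by P/k; together these equal δ_free.
P [ L/(AE) + 1/k ] = δ_free → P [ 825/(1125×145×10³) + 1/(45×10³) ] = 0.1617.
P = 0.1617 / 2.728×10⁻⁵ = 5927 N.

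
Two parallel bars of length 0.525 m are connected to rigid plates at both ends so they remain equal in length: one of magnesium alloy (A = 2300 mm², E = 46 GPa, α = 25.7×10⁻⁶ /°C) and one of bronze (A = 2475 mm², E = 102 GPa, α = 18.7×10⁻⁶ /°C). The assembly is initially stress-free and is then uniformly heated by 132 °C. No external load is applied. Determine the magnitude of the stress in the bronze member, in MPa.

σ ≈ 27.8 MPa (tensile)

Both members must finish at the same length. With the larger α, the magnesium alloy tends to over-expand; the plates restrain it, putting the magnesium alloy in compression and the bronze in tension. With no external load the two internal forces are equal and opposite, magnitude P.
Compatibility of the two members (thermal + elastic change equal): (α₁ − α₂)ΔT = P·[1/(A₁E₁) + 1/(A₂E₂)].
|α₁ − α₂|·ΔT = 7×10⁻⁶ × 132 = 0.000924.
1/(A₁E₁) + 1/(A₂E₂) = 1/(2300×46×10³) + 1/(2475×102×10³) = 1.341×10⁻⁸ N⁻¹.
P = 0.000924 / 1.341×10⁻⁸ = 68890 N = 68.89 kN.
σ_{bronze} = P/A₂ = 68890/2475 = 27.83 MPa, tensile.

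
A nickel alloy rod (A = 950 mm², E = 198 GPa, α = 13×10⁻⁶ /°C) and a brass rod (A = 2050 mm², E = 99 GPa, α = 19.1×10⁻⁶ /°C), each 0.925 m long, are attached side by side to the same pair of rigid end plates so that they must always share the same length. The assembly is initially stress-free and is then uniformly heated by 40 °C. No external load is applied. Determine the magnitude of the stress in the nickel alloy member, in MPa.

σ ≈ 25.1 MPa (tensile)

Equilibrium of a rigid end plate with no external load gives equal and opposite internal forces ±P in the two members. Since α_{brass} > α_{nickel alloy}, heating drives the brass into compression and the nickel alloy into tension.
Compatibility of the two members (thermal + elastic change equal): (α₁ − α₂)ΔT = P·[1/(A₁E₁) + 1/(A₂E₂)].
|α₁ − α₂|·ΔT = 6.1×10⁻⁶ × 40 = 0.000244.
1/(A₁E₁) + 1/(A₂E₂) = 1/(950×198×10³) + 1/(2050×99×10³) = 1.024×10⁻⁸ N⁻¹.
P = 0.000244 / 1.024×10⁻⁸ = 23820 N = 23.82 kN.
σ_{nickel alloy} = P/A₁ = 23820/950 = 25.07 MPa, tensile.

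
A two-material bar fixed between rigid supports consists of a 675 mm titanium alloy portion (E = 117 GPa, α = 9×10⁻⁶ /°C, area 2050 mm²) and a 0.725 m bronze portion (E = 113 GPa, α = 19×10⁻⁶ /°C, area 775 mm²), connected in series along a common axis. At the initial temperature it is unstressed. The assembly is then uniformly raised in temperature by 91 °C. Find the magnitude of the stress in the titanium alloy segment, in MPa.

Free thermal expansion of the whole bar: Σ αᵢΔT Lᵢ = 9×10⁻⁶×91×675 + 19×10⁻⁶×91×725 = 1.806 mm.
The walls prevent any net length change, so an axial force P (same in every segment) develops. Compatibility: P · Σ Lᵢ/(AᵢEᵢ) = δ_free.
Σ Lᵢ/(AᵢEᵢ) = 675/(2050×117×10³) + 725/(775×113×10³) = 1.109×10⁻⁵ mm/N.
P = 1.806 / 1.109×10⁻⁵ = 162800 N = 162.8 kN, compressive.
σ_{titanium alloy} = P / A = 162800 / 2050 = 79.43 MPa.

σ ≈ 79.4 MPa (compressive)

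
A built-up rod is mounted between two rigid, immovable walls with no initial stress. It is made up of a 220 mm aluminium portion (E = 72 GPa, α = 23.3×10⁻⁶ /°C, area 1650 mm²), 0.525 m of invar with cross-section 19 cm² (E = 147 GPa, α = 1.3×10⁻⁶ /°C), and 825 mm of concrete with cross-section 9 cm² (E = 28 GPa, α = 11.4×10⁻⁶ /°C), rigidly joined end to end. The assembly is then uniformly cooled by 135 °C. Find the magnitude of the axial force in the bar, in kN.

P ≈ 56.3 kN (tensile)

Free thermal contraction of the whole bar: Σ αᵢΔT Lᵢ = 23.3×10⁻⁶×135×220 + 1.3×10⁻⁶×135×525 + 11.4×10⁻⁶×135×825 = 2.054 mm.
The rigid supports impose zero overall length change; the single axial force P common to all segments must satisfy P Σ Lᵢ/(AᵢEᵢ) = δ_free.
Σ Lᵢ/(AᵢEᵢ) = 220/(1650×72×10³) + 525/(1900×147×10³) + 825/(900×28×10³) = 3.647×10⁻⁵ mm/N.
Hence P = δ_free / Σ(L/AE) = 2.054/3.647×10⁻⁵ = 56.32 kN (tensile).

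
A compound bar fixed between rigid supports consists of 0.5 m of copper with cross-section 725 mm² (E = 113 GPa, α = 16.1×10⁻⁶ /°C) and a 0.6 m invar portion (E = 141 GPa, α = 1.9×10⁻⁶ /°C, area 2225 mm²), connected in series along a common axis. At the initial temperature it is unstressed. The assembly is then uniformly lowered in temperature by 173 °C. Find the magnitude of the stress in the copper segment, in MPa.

With the walls removed the bar would change length by δ_free = Σ αᵢΔT Lᵢ = 16.1×10⁻⁶×173×500 + 1.9×10⁻⁶×173×600 = 1.59 mm.
The rigid supports impose zero overall length change; the single axial force P common to all segments must satisfy P Σ Lᵢ/(AᵢEᵢ) = δ_free.
The series flexibility is Σ Lᵢ/(AᵢEᵢ) = 500/(725×113×10³) + 600/(2225×141×10³) = 8.016×10⁻⁶ mm/N.
P = 1.59 / 8.016×10⁻⁶ = 198300 N = 198.3 kN, tensile.
σ_{copper} = P / A = 198300 / 725 = 273.6 MPa.

σ ≈ 274 MPa (tensile)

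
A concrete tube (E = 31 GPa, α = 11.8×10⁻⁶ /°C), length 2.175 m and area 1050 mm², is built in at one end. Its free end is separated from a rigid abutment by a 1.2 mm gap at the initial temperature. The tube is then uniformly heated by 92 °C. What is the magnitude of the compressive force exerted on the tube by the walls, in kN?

If the wall were absent the tube would grow by αΔT L = 11.8×10⁻⁶ × 92 × 2175 = 2.361 mm.
The gap closes (δ_free > 1.2 mm) and the wall then resists a further 2.361 − 1.2 = 1.161 mm of expansion.
That suppressed elongation corresponds to σ = E·Δ/L = 31×10³ × 1.161/2175 = 16.55 MPa.
Force on the wall = σA = 16.55 × 1050 mm² = 17.38 kN.

P ≈ 17.4 kN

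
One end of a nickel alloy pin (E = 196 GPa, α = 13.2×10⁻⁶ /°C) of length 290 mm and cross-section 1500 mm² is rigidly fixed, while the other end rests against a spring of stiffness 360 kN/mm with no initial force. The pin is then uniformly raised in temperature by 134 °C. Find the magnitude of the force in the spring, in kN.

Free thermal expansion: δ_free = αΔT L = 13.2×10⁻⁶ × 134 × 290 = 0.513 mm.
Let P be the compressive force at the spring. The pin shortens elastically by PL/(AE) and the spring compresses by P/k; together these equal δ_free.
So P = δ_free / [L/(AE) + 1/k] = 0.513 / [ 290/(1500×196×10³) + 1/(360×10³) ].
P = 0.513 / 3.764×10⁻⁶ = 136300 N.

P ≈ 136 kN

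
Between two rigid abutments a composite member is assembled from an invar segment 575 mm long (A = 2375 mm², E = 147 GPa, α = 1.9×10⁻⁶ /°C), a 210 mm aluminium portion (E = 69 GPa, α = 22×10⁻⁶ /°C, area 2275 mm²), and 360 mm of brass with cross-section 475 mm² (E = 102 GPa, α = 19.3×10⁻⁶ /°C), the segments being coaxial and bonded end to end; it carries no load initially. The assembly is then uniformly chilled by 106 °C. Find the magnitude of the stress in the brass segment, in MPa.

With the walls removed the bar would change length by δ_free = Σ αᵢΔT Lᵢ = 1.9×10⁻⁶×106×575 + 22×10⁻⁶×106×210 + 19.3×10⁻⁶×106×360 = 1.342 mm.
The rigid supports impose zero overall length change; the single axial force P common to all segments must satisfy P Σ Lᵢ/(AᵢEᵢ) = δ_free.
Σ Lᵢ/(AᵢEᵢ) = 575/(2375×147×10³) + 210/(2275×69×10³) + 360/(475×102×10³) = 1.042×10⁻⁵ mm/N.
Hence P = δ_free / Σ(L/AE) = 1.342/1.042×10⁻⁵ = 128.9 kN (tensile).
σ_{brass} = P / A = 128900 / 475 = 271.3 MPa.

σ ≈ 271 MPa (tensile)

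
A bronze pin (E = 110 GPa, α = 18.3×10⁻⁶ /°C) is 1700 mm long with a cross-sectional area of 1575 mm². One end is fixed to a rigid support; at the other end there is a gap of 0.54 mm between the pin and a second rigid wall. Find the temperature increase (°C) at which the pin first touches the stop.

Contact occurs when the free expansion equals the gap: αΔT L = 0.54 mm.
ΔT = 0.54 / (18.3×10⁻⁶ × 1700) = 17.36 °C.

ΔT ≈ 17.4 °C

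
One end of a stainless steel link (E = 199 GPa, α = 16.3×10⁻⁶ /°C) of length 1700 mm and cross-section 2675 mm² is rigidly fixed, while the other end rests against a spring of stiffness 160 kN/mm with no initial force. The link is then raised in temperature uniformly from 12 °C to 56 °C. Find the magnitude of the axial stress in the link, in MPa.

σ ≈ 48.3 MPa (compressive)

The unrestrained thermal change is αΔT L = 16.3×10⁻⁶ × 44 × 1700 = 1.219 mm.
With a force P in the spring, the elastic change of the link is PL/(AE) and that of the spring is P/k; compatibility requires their sum to equal δ_free.
P [ L/(AE) + 1/k ] = δ_free → P [ 1700/(2675×199×10³) + 1/(160×10³) ] = 1.219.
P = 1.219 / 9.444×10⁻⁶ = 129100 N.
σ = P/A = 129100/2675 = 48.26 MPa.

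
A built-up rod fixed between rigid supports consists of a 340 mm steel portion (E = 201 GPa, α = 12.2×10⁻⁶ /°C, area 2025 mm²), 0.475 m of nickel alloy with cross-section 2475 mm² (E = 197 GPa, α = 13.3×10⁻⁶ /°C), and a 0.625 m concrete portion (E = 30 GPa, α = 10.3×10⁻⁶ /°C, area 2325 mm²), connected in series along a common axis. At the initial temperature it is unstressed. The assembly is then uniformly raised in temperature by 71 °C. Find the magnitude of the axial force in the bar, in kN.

P ≈ 111 kN (compressive)

Free thermal expansion of the whole bar: Σ αᵢΔT Lᵢ = 12.2×10⁻⁶×71×340 + 13.3×10⁻⁶×71×475 + 10.3×10⁻⁶×71×625 = 1.2 mm.
Since the ends are fixed, an axial force P builds up, equal in every segment, with P · Σ Lᵢ/(AᵢEᵢ) = δ_free.
Σ Lᵢ/(AᵢEᵢ) = 340/(2025×201×10³) + 475/(2475×197×10³) + 625/(2325×30×10³) = 1.077×10⁻⁵ mm/N.
P = 1.2 / 1.077×10⁻⁵ = 111400 N = 111.4 kN, compressive.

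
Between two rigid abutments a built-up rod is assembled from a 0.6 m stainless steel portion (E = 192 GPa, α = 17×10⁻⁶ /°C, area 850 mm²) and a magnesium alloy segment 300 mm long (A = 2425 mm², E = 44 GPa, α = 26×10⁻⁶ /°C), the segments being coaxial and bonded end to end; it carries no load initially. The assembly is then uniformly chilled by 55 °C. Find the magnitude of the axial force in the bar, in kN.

P ≈ 153 kN (tensile)

Free thermal contraction of the whole bar: Σ αᵢΔT Lᵢ = 17×10⁻⁶×55×600 + 26×10⁻⁶×55×300 = 0.99 mm.
Since the ends are fixed, an axial force P builds up, equal in every segment, with P · Σ Lᵢ/(AᵢEᵢ) = δ_free.
Σ Lᵢ/(AᵢEᵢ) = 600/(850×192×10³) + 300/(2425×44×10³) = 6.488×10⁻⁶ mm/N.
So P = 0.99 / 6.488×10⁻⁶ = 152.6 kN, tensile.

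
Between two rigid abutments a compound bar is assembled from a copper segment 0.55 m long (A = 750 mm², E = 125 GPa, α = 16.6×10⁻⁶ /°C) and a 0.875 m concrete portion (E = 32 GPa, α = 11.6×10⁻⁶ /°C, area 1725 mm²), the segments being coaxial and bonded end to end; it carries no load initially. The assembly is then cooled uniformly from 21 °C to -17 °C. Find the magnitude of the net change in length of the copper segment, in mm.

|ΔL| ≈ 0.149 mm

If the supports were absent, the total length change would be Σ αᵢΔT Lᵢ = 16.6×10⁻⁶×38×550 + 11.6×10⁻⁶×38×875 = 0.7326 mm.
The walls prevent any net length change, so an axial force P (same in every segment) develops. Compatibility: P · Σ Lᵢ/(AᵢEᵢ) = δ_free.
Σ Lᵢ/(AᵢEᵢ) = 550/(750×125×10³) + 875/(1725×32×10³) = 2.172×10⁻⁵ mm/N.
P = 0.7326 / 2.172×10⁻⁵ = 33730 N = 33.73 kN, tensile.
For the copper segment, free thermal change = 16.6×10⁻⁶×38×550 = 0.3469 mm and elastic change from P = 33730×550/(750×125×10³) = 0.1979 mm; these oppose, so the net change is 0.149 mm (segment shortens).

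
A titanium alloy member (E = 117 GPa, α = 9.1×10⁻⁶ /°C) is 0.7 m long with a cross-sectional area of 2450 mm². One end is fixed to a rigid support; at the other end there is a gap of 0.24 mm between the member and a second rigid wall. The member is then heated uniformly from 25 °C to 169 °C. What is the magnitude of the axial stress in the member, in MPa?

σ ≈ 113 MPa (compressive)

If the wall were absent the member would grow by αΔT L = 9.1×10⁻⁶ × 144 × 700 = 0.9173 mm.
The gap closes (δ_free > 0.24 mm) and the wall then resists a further 0.9173 − 0.24 = 0.6773 mm of expansion.
That suppressed elongation corresponds to σ = E·Δ/L = 117×10³ × 0.6773/700 = 113.2 MPa.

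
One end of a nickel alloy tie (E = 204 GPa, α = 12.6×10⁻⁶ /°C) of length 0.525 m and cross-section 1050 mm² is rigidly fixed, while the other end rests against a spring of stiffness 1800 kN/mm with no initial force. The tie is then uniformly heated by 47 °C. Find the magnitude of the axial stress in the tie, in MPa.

σ ≈ 98.5 MPa (compressive)

If the spring were absent the tie would lengthen by αΔT L = 12.6×10⁻⁶ × 47 × 525 = 0.3109 mm.
With a force P in the spring, the elastic change of the tie is PL/(AE) and that of the spring is P/k; compatibility requires their sum to equal δ_free.
So P = δ_free / [L/(AE) + 1/k] = 0.3109 / [ 525/(1050×204×10³) + 1/(1800×10³) ].
P = 0.3109 / 3.007×10⁻⁶ = 103400 N.
σ = P/A = 103400/1050 = 98.49 MPa.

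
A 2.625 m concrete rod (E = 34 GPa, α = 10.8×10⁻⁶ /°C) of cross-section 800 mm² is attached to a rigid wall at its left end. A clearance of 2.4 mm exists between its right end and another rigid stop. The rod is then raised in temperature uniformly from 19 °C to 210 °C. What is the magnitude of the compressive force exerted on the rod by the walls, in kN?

If the wall were absent the rod would grow by αΔT L = 10.8×10⁻⁶ × 191 × 2625 = 5.415 mm.
After closing the 2.4 mm clearance, 5.415 − 2.4 = 3.015 mm of expansion remains to be suppressed by the wall.
That suppressed elongation corresponds to σ = E·Δ/L = 34×10³ × 3.015/2625 = 39.05 MPa.
P = σA = 39.05 × 800 = 31.24 kN.

P ≈ 31.2 kN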